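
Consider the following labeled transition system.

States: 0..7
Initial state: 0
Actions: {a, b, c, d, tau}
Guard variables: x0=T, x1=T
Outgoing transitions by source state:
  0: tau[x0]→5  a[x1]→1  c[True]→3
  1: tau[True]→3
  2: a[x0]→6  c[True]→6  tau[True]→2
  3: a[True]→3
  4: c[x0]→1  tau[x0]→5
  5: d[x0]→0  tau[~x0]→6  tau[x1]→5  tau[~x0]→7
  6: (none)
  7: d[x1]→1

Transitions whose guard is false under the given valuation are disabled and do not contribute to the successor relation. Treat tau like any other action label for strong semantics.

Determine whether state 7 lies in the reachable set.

Answer: UNREACHABLE

Working:
After dropping false guards: 13 live edges.
Layer 0: {0}
Layer 1: {1,3,5}  now seen {0,1,3,5}
R = {0,1,3,5}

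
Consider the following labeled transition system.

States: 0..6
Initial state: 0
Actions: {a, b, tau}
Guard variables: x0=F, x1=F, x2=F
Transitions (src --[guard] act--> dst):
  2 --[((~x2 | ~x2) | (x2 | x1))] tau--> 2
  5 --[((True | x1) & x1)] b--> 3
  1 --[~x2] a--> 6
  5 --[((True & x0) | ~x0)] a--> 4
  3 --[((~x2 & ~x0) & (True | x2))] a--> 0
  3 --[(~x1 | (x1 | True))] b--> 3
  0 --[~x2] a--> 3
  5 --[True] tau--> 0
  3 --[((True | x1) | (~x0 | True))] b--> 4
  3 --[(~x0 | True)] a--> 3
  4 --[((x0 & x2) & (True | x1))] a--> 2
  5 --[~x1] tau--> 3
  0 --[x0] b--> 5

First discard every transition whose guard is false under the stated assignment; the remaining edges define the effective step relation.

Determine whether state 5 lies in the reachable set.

Guard filter leaves 10 enabled edge(s).
depth 0: {0}
depth 1: {3}  cumulative {0,3}
depth 2: {4}  cumulative {0,3,4}
Reach set: {0,3,4}

Answer: UNREACHABLE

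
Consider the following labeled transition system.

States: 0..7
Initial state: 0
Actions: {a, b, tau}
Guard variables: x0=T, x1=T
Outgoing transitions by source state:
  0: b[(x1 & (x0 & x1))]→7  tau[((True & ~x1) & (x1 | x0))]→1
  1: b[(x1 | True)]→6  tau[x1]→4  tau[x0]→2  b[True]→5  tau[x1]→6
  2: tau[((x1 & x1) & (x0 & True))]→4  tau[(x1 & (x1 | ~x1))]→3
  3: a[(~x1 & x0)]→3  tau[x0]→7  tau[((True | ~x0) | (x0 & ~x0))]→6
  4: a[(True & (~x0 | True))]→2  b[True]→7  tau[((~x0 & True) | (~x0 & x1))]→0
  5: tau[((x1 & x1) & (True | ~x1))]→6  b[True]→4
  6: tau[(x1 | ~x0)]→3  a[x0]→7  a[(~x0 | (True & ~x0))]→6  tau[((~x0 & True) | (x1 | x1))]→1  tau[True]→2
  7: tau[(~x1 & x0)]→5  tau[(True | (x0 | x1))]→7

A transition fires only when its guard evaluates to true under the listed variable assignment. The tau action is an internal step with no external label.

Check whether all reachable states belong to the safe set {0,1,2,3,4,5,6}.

Inv-set: {0,1,2,3,4,5,6}
R = {0,7}
  0: safe
  7: VIOLATES
counterexample path to 7: b

Answer: INVARIANT VIOLATED at state 7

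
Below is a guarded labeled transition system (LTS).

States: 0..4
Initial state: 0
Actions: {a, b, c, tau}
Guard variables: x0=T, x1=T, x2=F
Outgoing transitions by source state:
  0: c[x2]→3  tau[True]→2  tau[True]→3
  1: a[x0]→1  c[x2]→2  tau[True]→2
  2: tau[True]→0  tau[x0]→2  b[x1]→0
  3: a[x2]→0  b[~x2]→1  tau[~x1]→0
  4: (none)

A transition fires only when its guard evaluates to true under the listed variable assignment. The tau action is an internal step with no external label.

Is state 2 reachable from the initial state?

After dropping false guards: 8 live edges.
Layer 0: {0}
Layer 1: {2,3}  cumulative {0,2,3}
Layer 2: {1}  cumulative {0,1,2,3}
R = {0,1,2,3}
Path to 2: tau

Answer: REACHABLE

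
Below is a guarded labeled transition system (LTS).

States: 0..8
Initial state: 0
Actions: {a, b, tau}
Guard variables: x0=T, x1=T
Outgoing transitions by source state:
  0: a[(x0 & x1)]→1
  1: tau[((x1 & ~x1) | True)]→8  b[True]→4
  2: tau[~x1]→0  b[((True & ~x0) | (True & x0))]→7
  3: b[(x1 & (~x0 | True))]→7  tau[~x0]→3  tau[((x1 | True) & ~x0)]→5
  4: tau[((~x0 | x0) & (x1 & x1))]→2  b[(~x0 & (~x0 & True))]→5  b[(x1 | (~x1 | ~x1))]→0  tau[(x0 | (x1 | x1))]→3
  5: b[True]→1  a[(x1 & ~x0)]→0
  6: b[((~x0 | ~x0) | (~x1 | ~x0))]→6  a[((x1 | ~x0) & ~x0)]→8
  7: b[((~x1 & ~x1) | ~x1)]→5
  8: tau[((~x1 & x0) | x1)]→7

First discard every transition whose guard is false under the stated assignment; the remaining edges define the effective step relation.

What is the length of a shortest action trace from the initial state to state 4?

Answer: 2

Working:
Breadth-first toward 4:
  Layer 0: {0}
  Layer 1: {1}
  Layer 2: {4,8}
4 enters at depth 2; path a·b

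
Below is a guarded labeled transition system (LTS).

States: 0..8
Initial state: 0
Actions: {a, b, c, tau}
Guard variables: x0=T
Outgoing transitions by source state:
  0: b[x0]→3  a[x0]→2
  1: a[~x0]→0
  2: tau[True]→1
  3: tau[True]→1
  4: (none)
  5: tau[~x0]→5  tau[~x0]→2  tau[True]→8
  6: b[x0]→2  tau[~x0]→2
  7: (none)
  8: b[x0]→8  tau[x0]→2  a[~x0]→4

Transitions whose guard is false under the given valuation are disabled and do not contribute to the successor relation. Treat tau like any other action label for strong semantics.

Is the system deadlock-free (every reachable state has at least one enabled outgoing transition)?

Answer: DEADLOCK at state 1

Trace:
Reachable = {0,1,2,3}
  0: a→2  b→3  [2 out]
  1: ∅  [deadlock]
  2: tau→1  [1 out]
  3: tau→1  [1 out]
witness 1: b·tau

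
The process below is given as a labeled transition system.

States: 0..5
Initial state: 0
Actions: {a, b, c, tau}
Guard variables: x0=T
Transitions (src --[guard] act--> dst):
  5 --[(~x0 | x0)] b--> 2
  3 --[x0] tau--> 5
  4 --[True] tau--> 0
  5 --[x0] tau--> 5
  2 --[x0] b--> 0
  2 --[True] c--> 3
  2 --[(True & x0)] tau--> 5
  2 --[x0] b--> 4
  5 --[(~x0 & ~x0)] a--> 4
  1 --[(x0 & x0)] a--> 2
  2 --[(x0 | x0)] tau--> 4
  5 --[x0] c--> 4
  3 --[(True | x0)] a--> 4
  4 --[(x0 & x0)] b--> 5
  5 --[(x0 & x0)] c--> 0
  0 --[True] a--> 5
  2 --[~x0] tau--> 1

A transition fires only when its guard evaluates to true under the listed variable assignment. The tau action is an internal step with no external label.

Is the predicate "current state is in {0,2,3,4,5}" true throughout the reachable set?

Inv-set: {0,2,3,4,5}
Reach set: {0,2,3,4,5}
  0: safe
  2: safe
  3: safe
  4: safe
  5: safe

Answer: INVARIANT HOLDS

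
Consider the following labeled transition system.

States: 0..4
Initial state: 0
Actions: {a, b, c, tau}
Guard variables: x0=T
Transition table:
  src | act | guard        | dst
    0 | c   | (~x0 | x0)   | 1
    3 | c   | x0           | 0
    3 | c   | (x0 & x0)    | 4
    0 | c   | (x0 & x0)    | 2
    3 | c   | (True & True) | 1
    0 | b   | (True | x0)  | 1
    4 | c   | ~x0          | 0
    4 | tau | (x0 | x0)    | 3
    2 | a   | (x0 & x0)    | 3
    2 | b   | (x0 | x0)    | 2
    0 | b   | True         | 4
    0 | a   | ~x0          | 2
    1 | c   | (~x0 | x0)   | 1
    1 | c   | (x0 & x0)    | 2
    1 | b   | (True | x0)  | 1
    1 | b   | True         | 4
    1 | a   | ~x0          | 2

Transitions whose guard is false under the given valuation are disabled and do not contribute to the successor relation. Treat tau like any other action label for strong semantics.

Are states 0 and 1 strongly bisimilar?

Answer: BISIMILAR

Trace:
Bisimulation quotient by refinement:
  π0 = {{0,1,2,3,4}}
  π1 = {{0,1},{2},{3},{4}}
Fixed point at round 2; 4 class(es).
[0]={0,1}  [1]={0,1}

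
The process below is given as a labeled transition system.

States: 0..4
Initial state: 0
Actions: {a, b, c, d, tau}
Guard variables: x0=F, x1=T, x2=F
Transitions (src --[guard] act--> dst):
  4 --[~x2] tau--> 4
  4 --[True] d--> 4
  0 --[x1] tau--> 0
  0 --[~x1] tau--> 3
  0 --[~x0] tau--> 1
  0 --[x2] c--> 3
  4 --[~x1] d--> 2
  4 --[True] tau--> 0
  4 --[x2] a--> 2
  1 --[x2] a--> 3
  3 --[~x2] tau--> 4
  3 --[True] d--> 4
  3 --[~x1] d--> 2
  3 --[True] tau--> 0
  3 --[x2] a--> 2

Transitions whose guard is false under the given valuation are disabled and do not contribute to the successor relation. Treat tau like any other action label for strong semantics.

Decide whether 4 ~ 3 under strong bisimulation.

Answer: BISIMILAR

Trace:
Refine partition for ~:
  π0 = {{0,1,2,3,4}}
  π1 = {{0},{1,2},{3,4}}
stable after 2 split(s): 3 block(s)
class of 4: {3,4}; class of 3: {3,4}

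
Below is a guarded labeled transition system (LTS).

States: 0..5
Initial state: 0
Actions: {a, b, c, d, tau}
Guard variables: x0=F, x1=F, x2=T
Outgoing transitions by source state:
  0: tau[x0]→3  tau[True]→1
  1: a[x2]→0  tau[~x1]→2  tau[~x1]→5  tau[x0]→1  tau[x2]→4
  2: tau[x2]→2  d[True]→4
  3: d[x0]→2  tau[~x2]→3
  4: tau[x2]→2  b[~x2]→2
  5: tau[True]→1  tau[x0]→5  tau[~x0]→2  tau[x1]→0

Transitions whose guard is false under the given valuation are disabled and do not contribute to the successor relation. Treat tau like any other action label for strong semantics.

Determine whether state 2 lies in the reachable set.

Answer: REACHABLE

Working:
Guard filter leaves 10 enabled edge(s).
Layer 0: {0}
Layer 1: {1}  cumulative {0,1}
Layer 2: {2,4,5}  cumulative {0,1,2,4,5}
Reachable = {0,1,2,4,5}
Path to 2: tau·tau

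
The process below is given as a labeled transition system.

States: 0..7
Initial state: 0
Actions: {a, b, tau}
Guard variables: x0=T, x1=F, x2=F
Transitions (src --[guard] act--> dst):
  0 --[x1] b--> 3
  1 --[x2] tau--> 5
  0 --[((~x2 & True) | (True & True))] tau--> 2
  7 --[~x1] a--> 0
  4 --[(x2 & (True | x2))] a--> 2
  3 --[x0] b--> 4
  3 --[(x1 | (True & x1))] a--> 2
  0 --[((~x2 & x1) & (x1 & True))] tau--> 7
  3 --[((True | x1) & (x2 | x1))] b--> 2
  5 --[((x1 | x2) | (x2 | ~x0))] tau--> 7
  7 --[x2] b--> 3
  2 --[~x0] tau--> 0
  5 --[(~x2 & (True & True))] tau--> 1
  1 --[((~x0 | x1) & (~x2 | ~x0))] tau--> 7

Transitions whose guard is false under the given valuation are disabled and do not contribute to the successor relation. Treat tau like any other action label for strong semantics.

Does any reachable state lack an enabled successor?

Reach set: {0,2}
  0: tau→2  [1 exit(s)]
  2: ∅  [deadlock]
Path to 2: tau

Answer: DEADLOCK at state 2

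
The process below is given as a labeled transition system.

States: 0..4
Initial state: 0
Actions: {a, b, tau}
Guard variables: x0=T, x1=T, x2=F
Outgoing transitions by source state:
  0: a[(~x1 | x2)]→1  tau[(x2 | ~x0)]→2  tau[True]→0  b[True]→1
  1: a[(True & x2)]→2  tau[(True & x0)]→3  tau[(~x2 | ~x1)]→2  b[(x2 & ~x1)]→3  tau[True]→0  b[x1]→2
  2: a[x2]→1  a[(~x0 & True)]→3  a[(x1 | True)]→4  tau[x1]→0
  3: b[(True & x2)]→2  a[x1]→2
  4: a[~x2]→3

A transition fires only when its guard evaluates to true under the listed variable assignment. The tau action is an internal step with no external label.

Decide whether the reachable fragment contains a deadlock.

Reach set: {0,1,2,3,4}
  0: b→1  tau→0  [deg 2]
  1: b→2  tau→0  tau→2  tau→3  [deg 4]
  2: a→4  tau→0  [deg 2]
  3: a→2  [deg 1]
  4: a→3  [deg 1]

Answer: DEADLOCK-FREE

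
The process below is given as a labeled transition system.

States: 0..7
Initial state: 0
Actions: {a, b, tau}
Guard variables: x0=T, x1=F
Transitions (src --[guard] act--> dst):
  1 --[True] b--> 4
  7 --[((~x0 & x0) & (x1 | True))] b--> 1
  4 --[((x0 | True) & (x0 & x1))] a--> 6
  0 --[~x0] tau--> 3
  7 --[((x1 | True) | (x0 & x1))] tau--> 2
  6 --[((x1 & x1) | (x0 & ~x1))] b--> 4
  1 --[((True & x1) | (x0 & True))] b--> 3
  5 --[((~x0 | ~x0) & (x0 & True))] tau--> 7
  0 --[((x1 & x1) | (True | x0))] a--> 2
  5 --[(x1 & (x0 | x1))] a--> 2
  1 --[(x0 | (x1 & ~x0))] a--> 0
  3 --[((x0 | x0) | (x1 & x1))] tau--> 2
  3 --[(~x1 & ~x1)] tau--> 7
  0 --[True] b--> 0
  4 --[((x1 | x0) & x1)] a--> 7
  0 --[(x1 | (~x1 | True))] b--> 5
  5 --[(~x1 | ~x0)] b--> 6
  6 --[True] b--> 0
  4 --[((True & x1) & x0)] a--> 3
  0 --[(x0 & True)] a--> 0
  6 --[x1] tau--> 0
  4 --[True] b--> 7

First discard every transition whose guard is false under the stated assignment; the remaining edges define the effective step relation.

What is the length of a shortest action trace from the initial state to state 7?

Answer: 4

Trace:
Breadth-first toward 7:
  L0 = {0}
  L1 = {2,5}
  L2 = {6}
  L3 = {4}
  L4 = {7}
7 enters at depth 4; path b·b·b·b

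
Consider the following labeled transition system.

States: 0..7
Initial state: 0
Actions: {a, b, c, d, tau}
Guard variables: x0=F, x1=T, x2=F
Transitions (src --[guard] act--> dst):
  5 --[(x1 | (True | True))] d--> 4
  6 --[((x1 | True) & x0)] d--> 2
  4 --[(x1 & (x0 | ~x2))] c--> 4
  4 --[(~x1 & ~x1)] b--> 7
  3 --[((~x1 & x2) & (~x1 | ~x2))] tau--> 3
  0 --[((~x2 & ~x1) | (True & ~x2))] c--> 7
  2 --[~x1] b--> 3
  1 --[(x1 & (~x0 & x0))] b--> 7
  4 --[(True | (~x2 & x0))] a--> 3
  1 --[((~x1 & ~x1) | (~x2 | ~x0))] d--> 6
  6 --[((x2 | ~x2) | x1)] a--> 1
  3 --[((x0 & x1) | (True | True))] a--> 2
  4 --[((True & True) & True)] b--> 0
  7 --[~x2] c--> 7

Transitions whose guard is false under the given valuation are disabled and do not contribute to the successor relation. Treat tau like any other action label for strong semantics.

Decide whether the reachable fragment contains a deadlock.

Answer: DEADLOCK-FREE

Trace:
Reach set: {0,7}
  0: c→7  [deg 1]
  7: c→7  [deg 1]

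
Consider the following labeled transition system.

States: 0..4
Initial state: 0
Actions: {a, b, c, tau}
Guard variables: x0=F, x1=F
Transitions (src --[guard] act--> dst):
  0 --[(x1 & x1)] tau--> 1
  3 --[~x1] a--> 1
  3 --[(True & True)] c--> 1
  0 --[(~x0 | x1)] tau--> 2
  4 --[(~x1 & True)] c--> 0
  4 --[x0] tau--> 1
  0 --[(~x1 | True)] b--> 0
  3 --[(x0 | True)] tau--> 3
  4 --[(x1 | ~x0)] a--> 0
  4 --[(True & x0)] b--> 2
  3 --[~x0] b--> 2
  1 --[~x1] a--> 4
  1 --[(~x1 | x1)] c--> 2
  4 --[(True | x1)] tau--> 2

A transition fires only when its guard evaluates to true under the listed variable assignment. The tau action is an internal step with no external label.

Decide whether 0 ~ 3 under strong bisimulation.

Refine partition for ~:
  round 0: {{0,1,2,3,4}}
  round 1: {{0},{1},{2},{3},{4}}
Fixed point at round 2; 5 class(es).
[0]={0}  [3]={3}

Answer: NOT BISIMILAR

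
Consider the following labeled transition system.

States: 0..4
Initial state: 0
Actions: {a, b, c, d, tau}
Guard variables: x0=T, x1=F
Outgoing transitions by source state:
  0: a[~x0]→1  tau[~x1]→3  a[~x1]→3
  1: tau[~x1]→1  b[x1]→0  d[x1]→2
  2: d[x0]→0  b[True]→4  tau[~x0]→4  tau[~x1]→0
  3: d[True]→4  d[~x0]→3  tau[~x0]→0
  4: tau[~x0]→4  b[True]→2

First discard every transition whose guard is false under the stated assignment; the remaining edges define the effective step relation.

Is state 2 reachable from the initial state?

Answer: REACHABLE

Analysis:
8 transition(s) survive guard evaluation.
Layer 0: {0}
Layer 1: {3}  total {0,3}
Layer 2: {4}  total {0,3,4}
Layer 3: {2}  total {0,2,3,4}
R = {0,2,3,4}
trace reaching 2: tau·d·b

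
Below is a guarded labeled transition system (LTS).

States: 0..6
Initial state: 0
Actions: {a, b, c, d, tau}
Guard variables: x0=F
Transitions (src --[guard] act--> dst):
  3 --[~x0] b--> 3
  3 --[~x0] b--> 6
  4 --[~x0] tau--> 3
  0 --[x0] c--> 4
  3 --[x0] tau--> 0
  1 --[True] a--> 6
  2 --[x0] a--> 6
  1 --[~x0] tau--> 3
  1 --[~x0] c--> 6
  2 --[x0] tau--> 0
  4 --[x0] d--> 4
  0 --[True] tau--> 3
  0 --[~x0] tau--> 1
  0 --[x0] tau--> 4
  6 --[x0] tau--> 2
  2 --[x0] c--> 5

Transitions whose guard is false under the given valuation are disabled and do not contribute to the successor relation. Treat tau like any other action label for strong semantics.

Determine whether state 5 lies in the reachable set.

8 transition(s) survive guard evaluation.
L0 = {0}
L1 = {1,3}  total {0,1,3}
L2 = {6}  total {0,1,3,6}
Reach set: {0,1,3,6}

Answer: UNREACHABLE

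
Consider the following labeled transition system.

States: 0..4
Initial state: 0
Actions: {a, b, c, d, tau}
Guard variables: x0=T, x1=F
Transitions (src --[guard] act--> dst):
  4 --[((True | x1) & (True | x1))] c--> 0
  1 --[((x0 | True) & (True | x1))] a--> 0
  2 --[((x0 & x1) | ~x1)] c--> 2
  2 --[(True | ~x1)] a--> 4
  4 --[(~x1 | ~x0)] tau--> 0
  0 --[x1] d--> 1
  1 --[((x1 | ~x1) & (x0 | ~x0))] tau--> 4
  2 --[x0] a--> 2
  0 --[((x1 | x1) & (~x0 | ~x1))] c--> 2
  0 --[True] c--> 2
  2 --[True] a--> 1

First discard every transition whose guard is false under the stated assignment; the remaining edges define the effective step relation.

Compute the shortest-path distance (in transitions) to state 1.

Answer: 2

Trace:
Layered search for 1:
  L0 = {0}
  L1 = {2}
  L2 = {1,4}
first hit 1 at d=2 via c·a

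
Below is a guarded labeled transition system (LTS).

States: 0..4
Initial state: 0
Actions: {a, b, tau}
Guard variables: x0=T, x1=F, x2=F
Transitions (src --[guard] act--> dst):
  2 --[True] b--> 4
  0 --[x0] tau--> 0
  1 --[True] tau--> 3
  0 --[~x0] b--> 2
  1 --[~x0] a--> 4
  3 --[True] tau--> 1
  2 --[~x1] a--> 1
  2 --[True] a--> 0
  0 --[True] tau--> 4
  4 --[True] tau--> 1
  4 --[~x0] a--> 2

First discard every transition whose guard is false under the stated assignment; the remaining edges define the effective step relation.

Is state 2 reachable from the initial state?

After dropping false guards: 8 live edges.
L0 = {0}
L1 = {4}  total {0,4}
L2 = {1}  total {0,1,4}
L3 = {3}  total {0,1,3,4}
R = {0,1,3,4}

Answer: UNREACHABLE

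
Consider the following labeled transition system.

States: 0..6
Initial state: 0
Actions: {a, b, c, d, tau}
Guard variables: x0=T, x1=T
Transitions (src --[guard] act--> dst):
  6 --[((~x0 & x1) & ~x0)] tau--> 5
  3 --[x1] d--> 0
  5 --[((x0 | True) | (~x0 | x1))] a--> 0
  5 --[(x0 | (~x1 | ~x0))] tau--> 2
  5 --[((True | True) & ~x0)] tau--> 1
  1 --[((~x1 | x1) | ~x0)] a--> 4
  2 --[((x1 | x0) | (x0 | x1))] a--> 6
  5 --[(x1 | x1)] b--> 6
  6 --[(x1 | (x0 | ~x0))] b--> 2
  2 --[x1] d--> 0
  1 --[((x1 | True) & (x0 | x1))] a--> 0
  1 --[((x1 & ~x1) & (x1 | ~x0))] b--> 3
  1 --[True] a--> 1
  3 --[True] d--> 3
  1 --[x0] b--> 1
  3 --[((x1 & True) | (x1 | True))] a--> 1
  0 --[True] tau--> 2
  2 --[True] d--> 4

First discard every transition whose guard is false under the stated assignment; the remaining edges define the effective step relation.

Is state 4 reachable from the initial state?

15 transition(s) survive guard evaluation.
Layer 0: {0}
Layer 1: {2}  now seen {0,2}
Layer 2: {4,6}  now seen {0,2,4,6}
R = {0,2,4,6}
trace reaching 4: tau·d

Answer: REACHABLE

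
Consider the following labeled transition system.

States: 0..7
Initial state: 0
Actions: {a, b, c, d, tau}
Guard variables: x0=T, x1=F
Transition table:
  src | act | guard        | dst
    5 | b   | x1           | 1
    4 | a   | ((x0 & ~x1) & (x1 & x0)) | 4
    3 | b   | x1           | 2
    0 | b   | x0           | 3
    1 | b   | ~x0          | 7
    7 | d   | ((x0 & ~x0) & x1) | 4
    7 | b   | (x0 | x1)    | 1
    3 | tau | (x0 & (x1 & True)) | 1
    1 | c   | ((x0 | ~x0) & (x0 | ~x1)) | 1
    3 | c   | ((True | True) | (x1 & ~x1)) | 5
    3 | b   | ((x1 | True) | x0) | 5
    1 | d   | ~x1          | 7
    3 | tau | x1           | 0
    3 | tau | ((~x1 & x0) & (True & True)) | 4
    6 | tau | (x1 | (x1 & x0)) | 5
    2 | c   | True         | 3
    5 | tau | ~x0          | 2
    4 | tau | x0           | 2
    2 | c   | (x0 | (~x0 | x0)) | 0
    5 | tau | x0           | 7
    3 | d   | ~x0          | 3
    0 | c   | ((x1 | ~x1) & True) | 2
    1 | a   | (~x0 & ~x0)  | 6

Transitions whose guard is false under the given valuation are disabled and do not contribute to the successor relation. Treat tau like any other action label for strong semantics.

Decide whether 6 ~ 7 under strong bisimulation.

Compute ~ classes (split until stable):
  round 0: {{0,1,2,3,4,5,6,7}}
  round 1: {{0},{1},{2},{3},{4,5},{6},{7}}
  round 2: {{0},{1},{2},{3},{4},{5},{6},{7}}
Fixed point at round 3; 8 class(es).
6∈{6}, 7∈{7}

Answer: NOT BISIMILAR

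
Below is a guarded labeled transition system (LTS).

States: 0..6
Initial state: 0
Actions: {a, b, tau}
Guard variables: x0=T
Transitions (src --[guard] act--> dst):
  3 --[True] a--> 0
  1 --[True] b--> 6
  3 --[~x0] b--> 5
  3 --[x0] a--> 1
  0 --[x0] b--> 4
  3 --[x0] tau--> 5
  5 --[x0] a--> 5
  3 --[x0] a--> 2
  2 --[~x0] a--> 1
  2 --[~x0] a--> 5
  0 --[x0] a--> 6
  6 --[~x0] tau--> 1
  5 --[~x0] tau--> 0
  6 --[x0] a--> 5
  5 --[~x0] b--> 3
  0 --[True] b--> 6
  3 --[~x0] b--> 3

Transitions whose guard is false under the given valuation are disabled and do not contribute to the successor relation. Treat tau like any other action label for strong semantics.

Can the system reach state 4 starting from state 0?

Guard filter leaves 10 enabled edge(s).
L0 = {0}
L1 = {4,6}  total {0,4,6}
L2 = {5}  total {0,4,5,6}
Reachable = {0,4,5,6}
witness 4: b

Answer: REACHABLE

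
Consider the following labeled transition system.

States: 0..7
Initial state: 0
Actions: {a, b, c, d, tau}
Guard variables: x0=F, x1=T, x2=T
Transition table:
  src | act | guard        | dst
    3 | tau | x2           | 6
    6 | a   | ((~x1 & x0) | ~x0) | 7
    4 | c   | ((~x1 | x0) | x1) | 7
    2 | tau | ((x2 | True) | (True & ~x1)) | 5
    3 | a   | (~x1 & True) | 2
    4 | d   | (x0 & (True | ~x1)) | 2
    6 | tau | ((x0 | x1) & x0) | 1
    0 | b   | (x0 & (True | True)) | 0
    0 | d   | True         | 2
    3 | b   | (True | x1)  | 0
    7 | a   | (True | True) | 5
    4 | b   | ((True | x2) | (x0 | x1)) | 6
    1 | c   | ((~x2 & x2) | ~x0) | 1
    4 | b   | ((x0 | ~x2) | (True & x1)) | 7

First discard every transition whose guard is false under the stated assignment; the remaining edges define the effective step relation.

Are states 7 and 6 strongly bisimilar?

Bisimulation quotient by refinement:
  P[0] = {{0,1,2,3,4,5,6,7}}
  P[1] = {{0},{1},{2},{3},{4},{5},{6,7}}
  P[2] = {{0},{1},{2},{3},{4},{5},{6},{7}}
Fixed point at round 3; 8 class(es).
[7]={7}  [6]={6}

Answer: NOT BISIMILAR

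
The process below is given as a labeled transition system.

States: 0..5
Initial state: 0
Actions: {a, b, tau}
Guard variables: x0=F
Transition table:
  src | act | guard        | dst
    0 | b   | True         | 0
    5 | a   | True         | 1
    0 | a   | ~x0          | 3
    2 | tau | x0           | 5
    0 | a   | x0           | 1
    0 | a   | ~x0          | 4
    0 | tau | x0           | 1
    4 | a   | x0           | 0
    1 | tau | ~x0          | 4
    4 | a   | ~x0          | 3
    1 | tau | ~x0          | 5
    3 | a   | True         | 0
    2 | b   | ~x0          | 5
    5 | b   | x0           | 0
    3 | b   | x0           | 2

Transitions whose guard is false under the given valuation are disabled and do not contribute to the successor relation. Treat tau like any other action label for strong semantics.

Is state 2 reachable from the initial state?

Answer: UNREACHABLE

Working:
After dropping false guards: 9 live edges.
depth 0: {0}
depth 1: {3,4}  cumulative {0,3,4}
R = {0,3,4}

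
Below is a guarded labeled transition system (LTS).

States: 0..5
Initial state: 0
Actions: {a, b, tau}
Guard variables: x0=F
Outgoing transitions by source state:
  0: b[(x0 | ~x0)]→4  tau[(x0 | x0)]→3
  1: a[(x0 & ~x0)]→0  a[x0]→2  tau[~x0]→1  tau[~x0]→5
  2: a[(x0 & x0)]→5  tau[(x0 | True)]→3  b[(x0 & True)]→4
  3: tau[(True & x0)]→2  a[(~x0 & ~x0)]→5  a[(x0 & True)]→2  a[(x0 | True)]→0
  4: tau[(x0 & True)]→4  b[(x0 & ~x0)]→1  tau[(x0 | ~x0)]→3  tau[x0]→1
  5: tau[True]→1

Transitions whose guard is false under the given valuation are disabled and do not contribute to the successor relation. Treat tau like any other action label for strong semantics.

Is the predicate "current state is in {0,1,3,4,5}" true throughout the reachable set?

Inv-set: {0,1,3,4,5}
Reachable = {0,1,3,4,5}
  0: safe
  1: safe
  3: safe
  4: safe
  5: safe

Answer: INVARIANT HOLDS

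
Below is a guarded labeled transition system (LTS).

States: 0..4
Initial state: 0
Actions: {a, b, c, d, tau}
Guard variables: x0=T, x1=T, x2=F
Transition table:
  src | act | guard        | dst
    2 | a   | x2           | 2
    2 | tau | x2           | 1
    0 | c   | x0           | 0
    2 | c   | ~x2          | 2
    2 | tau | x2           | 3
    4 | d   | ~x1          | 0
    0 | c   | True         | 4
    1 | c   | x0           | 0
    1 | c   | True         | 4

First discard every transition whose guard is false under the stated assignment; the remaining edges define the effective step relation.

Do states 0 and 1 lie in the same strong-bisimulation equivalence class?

Answer: BISIMILAR

Working:
Compute ~ classes (split until stable):
  P[0] = {{0,1,2,3,4}}
  P[1] = {{0,1,2},{3,4}}
  P[2] = {{0,1},{2},{3,4}}
stable after 3 split(s): 3 block(s)
class of 0: {0,1}; class of 1: {0,1}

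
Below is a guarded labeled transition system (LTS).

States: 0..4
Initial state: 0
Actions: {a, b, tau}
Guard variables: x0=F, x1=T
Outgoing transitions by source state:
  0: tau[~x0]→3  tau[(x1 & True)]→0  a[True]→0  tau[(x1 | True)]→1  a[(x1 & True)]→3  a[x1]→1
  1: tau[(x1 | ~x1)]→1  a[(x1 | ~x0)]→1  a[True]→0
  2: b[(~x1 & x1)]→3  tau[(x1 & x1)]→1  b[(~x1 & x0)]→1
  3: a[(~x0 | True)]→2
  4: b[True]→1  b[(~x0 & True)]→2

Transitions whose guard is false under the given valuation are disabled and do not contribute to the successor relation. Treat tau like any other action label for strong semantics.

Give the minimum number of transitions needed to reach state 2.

Answer: 2

Trace:
Breadth-first toward 2:
  Layer 0: {0}
  Layer 1: {1,3}
  Layer 2: {2}
2 enters at depth 2; path a·a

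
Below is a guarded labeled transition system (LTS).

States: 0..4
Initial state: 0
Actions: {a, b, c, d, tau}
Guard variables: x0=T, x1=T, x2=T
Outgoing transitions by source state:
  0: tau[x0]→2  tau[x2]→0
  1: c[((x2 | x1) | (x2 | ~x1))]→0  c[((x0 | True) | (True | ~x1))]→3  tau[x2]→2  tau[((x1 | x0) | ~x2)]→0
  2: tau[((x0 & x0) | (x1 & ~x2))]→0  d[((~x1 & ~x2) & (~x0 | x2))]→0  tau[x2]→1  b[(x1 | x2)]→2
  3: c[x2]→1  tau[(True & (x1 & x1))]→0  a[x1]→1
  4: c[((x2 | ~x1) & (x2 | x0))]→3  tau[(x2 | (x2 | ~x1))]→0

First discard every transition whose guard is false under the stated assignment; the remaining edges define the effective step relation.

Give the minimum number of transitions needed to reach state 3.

Layered search for 3:
  depth 0: {0}
  depth 1: {2}
  depth 2: {1}
  depth 3: {3}
3 enters at depth 3; path tau·tau·c

Answer: 3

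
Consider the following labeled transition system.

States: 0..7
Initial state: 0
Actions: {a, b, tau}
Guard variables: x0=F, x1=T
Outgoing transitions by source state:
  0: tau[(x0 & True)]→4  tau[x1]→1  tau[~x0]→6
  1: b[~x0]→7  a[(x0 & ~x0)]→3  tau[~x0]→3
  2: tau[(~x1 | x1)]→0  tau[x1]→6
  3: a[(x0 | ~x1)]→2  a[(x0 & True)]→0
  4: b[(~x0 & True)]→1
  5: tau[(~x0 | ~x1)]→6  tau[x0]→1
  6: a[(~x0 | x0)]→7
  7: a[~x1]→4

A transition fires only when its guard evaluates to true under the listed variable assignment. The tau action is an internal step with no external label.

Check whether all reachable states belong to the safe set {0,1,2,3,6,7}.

Answer: INVARIANT HOLDS

Analysis:
Allowed set {0,1,2,3,6,7}
Reach set: {0,1,3,6,7}
  0: ok
  1: ok
  3: ok
  6: ok
  7: ok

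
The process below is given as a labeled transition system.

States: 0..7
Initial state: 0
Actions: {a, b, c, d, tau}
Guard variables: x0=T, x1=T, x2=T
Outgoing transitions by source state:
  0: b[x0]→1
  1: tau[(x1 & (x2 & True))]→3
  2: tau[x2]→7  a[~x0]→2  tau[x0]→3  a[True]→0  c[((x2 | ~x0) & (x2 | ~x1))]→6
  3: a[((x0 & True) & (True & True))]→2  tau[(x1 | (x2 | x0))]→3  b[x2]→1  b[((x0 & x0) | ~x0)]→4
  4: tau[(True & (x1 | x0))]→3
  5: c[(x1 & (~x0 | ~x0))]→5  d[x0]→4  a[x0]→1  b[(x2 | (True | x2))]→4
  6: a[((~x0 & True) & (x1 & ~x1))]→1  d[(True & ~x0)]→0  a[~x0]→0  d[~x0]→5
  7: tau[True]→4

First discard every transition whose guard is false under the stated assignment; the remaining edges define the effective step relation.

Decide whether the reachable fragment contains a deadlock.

Answer: DEADLOCK at state 6

Analysis:
Reachable = {0,1,2,3,4,6,7}
  0: b→1  [1 out]
  1: tau→3  [1 out]
  2: a→0  c→6  tau→3  tau→7  [4 out]
  3: a→2  b→1  b→4  tau→3  [4 out]
  4: tau→3  [1 out]
  6: ∅  [no exit]
  7: tau→4  [1 out]
witness 6: b·tau·a·c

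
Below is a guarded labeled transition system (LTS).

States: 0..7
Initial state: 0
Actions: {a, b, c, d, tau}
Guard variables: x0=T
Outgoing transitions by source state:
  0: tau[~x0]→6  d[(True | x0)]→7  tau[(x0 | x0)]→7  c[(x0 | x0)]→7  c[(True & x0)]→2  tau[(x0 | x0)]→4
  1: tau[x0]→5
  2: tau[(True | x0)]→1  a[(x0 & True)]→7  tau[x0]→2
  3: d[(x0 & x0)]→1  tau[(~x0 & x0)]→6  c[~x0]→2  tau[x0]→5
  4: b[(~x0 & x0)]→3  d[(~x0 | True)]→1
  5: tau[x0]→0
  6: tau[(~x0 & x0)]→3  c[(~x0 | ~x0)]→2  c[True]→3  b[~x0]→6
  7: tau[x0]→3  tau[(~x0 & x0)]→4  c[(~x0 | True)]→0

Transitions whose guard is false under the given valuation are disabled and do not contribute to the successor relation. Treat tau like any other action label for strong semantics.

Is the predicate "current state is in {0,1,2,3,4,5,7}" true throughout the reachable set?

Allowed set {0,1,2,3,4,5,7}
Reach set: {0,1,2,3,4,5,7}
  0: ok
  1: ok
  2: ok
  3: ok
  4: ok
  5: ok
  7: ok

Answer: INVARIANT HOLDS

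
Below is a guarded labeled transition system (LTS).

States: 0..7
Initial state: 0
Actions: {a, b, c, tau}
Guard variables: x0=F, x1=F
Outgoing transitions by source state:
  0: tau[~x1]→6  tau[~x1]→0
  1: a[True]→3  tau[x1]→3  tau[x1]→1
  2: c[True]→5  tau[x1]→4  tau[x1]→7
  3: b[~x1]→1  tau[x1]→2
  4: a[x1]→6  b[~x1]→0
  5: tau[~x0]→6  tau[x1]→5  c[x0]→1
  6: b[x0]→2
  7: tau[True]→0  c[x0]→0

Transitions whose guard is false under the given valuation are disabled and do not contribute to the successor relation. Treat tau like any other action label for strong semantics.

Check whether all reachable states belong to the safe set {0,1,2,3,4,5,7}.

Answer: INVARIANT VIOLATED at state 6

Analysis:
Allowed set {0,1,2,3,4,5,7}
Reachable = {0,6}
  0: ok
  6: VIOLATES
reach 6 via tau — violates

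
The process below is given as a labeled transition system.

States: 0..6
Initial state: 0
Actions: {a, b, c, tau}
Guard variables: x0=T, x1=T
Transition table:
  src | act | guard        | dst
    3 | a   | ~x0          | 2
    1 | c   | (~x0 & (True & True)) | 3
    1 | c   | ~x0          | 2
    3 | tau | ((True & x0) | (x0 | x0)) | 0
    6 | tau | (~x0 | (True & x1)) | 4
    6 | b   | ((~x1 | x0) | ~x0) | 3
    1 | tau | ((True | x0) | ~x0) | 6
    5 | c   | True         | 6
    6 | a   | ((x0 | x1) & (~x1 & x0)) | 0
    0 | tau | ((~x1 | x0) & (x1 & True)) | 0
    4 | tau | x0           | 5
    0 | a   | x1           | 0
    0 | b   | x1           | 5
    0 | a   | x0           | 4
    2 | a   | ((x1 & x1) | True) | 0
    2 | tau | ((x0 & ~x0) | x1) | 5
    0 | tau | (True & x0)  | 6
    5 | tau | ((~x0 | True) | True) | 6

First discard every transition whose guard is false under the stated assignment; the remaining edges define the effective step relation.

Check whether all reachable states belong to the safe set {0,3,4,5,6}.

Safe = {0,3,4,5,6}
R = {0,3,4,5,6}
  0: safe
  3: safe
  4: safe
  5: safe
  6: safe

Answer: INVARIANT HOLDS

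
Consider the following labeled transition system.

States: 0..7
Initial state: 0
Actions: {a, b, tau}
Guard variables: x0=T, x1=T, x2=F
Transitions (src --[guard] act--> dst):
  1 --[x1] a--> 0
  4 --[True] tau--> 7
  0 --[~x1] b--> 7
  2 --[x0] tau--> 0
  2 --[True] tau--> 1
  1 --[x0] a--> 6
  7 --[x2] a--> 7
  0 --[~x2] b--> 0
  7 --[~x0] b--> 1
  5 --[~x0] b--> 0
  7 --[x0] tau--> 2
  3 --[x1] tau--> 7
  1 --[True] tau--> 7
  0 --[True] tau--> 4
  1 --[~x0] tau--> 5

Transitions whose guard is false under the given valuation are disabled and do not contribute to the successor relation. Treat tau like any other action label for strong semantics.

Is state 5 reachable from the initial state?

After dropping false guards: 10 live edges.
L0 = {0}
L1 = {4}  cumulative {0,4}
L2 = {7}  cumulative {0,4,7}
L3 = {2}  cumulative {0,2,4,7}
L4 = {1}  cumulative {0,1,2,4,7}
L5 = {6}  cumulative {0,1,2,4,6,7}
Reach set: {0,1,2,4,6,7}

Answer: UNREACHABLE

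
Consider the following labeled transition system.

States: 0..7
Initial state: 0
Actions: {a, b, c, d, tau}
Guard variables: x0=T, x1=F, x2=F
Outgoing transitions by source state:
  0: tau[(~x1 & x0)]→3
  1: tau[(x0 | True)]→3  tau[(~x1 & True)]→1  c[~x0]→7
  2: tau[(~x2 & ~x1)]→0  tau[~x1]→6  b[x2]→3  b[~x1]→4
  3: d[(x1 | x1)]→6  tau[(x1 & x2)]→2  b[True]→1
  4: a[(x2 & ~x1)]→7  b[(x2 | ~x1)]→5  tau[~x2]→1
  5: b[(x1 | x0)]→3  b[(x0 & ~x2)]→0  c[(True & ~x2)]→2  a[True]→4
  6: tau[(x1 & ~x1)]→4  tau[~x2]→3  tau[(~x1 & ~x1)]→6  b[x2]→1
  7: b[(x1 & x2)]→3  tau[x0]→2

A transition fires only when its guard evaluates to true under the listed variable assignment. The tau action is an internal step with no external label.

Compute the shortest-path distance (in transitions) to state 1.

Answer: 2

Analysis:
Breadth-first toward 1:
  L0 = {0}
  L1 = {3}
  L2 = {1}
1 enters at depth 2; path tau·b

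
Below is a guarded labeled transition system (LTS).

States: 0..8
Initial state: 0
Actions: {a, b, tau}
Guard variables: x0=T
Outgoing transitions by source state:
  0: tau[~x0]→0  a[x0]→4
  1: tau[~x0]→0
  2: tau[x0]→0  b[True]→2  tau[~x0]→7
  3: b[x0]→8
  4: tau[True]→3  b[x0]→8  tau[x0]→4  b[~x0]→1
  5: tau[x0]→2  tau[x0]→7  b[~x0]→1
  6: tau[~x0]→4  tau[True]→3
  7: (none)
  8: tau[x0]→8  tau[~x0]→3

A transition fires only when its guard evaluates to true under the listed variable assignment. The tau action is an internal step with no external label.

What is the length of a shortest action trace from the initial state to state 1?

Breadth-first toward 1:
  depth 0: {0}
  depth 1: {4}
  depth 2: {3,8}
1 never appears.

Answer: UNREACHABLE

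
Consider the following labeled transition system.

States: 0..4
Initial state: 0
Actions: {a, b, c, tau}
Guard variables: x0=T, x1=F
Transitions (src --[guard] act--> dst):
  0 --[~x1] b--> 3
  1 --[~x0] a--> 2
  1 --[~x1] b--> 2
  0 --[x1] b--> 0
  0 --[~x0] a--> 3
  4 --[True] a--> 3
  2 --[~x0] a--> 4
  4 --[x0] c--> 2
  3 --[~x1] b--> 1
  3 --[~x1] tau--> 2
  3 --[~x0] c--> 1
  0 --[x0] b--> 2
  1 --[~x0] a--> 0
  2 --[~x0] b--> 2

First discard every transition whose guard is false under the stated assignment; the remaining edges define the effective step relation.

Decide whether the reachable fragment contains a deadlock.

Answer: DEADLOCK at state 2

Working:
R = {0,1,2,3}
  0: b→2  b→3  [deg 2]
  1: b→2  [deg 1]
  2: ∅  [no exit]
  3: b→1  tau→2  [deg 2]
witness 2: b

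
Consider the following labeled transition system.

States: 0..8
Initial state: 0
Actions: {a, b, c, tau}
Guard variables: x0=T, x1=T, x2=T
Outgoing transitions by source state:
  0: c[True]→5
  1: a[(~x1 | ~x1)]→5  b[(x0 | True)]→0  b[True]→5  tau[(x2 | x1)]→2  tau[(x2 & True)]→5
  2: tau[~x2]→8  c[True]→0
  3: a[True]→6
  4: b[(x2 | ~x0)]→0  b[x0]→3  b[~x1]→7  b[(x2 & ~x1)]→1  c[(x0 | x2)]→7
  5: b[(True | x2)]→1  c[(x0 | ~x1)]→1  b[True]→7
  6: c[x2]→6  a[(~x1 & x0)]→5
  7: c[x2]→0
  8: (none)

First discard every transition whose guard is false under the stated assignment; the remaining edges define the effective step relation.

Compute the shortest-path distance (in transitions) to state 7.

Layered search for 7:
  L0 = {0}
  L1 = {5}
  L2 = {1,7}
first hit 7 at d=2 via c·b

Answer: 2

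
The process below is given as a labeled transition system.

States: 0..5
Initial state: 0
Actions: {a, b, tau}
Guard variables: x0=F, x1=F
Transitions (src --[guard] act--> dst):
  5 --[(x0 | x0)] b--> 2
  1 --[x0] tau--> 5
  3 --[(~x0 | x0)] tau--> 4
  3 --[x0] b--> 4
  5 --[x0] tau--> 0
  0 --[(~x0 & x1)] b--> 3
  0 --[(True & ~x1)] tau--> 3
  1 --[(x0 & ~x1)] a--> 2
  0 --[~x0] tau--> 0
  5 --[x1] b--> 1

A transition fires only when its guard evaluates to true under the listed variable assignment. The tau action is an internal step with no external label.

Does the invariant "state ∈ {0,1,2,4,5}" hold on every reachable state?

Answer: INVARIANT VIOLATED at state 3

Working:
Allowed set {0,1,2,4,5}
Reach set: {0,3,4}
  0: ok
  3: ✗ unsafe
  4: ok
reach 3 via tau — violates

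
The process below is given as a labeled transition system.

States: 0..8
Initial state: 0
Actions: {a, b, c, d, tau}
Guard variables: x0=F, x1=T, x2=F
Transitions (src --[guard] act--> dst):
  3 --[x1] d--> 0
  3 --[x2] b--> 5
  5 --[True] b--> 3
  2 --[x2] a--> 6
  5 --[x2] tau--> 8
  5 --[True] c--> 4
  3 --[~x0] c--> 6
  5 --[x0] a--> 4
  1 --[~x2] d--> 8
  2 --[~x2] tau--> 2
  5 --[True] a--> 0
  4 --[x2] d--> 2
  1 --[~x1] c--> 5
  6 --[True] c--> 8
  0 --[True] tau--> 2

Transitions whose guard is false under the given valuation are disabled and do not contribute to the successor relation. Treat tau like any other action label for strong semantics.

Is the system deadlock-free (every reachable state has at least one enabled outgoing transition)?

R = {0,2}
  0: tau→2  [1 out]
  2: tau→2  [1 out]

Answer: DEADLOCK-FREE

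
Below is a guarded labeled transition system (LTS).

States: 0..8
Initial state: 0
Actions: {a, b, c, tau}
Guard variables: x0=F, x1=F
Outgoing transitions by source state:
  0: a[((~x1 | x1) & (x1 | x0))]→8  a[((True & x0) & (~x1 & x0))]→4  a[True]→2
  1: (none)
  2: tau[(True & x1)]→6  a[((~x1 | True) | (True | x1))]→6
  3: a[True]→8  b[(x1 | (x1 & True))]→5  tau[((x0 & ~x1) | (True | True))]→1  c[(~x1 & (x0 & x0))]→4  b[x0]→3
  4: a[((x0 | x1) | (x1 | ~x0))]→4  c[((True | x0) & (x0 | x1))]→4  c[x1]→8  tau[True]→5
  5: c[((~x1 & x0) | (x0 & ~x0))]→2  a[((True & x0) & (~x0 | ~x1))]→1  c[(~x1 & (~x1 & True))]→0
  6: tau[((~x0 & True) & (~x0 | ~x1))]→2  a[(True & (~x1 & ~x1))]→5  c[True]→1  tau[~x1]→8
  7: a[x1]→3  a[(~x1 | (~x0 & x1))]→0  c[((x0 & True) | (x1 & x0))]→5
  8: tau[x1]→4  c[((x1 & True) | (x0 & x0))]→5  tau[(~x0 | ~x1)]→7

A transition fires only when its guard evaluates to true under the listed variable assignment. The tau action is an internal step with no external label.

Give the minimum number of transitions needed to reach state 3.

Answer: UNREACHABLE

Working:
Breadth-first toward 3:
  L0 = {0}
  L1 = {2}
  L2 = {6}
  L3 = {1,5,8}
  L4 = {7}
3 never appears.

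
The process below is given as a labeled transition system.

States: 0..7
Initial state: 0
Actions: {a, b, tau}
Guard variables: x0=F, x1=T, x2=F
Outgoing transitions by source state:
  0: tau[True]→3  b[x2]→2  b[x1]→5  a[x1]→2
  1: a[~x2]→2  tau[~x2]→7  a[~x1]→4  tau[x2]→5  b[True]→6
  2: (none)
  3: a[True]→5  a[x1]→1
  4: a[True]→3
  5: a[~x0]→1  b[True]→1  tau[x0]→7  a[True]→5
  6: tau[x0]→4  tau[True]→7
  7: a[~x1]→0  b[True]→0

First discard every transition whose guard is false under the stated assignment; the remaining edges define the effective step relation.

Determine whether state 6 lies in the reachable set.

Answer: REACHABLE

Working:
After dropping false guards: 14 live edges.
depth 0: {0}
depth 1: {2,3,5}  total {0,2,3,5}
depth 2: {1}  total {0,1,2,3,5}
depth 3: {6,7}  total {0,1,2,3,5,6,7}
Reach set: {0,1,2,3,5,6,7}
Path to 6: tau·a·b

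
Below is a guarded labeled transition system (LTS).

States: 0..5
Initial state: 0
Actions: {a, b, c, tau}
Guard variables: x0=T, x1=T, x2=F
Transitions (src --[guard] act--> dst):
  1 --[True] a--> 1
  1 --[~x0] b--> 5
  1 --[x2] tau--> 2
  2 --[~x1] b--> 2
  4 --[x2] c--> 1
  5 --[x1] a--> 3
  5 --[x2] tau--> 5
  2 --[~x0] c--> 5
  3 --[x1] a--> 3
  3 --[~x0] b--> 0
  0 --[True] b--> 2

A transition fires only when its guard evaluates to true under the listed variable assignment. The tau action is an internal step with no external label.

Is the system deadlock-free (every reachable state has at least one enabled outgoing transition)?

Answer: DEADLOCK at state 2

Analysis:
Reachable = {0,2}
  0: b→2  [1 exit(s)]
  2: ∅  [deadlock]
witness 2: b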